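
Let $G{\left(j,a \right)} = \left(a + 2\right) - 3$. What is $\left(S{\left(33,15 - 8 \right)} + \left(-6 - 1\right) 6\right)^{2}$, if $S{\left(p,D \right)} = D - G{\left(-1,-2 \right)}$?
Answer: $1024$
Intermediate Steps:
$G{\left(j,a \right)} = -1 + a$ ($G{\left(j,a \right)} = \left(2 + a\right) - 3 = -1 + a$)
$S{\left(p,D \right)} = 3 + D$ ($S{\left(p,D \right)} = D - \left(-1 - 2\right) = D - -3 = D + 3 = 3 + D$)
$\left(S{\left(33,15 - 8 \right)} + \left(-6 - 1\right) 6\right)^{2} = \left(\left(3 + \left(15 - 8\right)\right) + \left(-6 - 1\right) 6\right)^{2} = \left(\left(3 + 7\right) - 42\right)^{2} = \left(10 - 42\right)^{2} = \left(-32\right)^{2} = 1024$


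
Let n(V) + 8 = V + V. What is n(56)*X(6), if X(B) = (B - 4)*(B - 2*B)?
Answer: -1248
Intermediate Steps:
n(V) = -8 + 2*V (n(V) = -8 + (V + V) = -8 + 2*V)
X(B) = -B*(-4 + B) (X(B) = (-4 + B)*(-B) = -B*(-4 + B))
n(56)*X(6) = (-8 + 2*56)*(6*(4 - 1*6)) = (-8 + 112)*(6*(4 - 6)) = 104*(6*(-2)) = 104*(-12) = -1248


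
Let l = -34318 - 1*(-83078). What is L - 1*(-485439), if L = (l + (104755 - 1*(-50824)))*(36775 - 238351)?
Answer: -41189352825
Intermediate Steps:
l = 48760 (l = -34318 + 83078 = 48760)
L = -41189838264 (L = (48760 + (104755 - 1*(-50824)))*(36775 - 238351) = (48760 + (104755 + 50824))*(-201576) = (48760 + 155579)*(-201576) = 204339*(-201576) = -41189838264)
L - 1*(-485439) = -41189838264 - 1*(-485439) = -41189838264 + 485439 = -41189352825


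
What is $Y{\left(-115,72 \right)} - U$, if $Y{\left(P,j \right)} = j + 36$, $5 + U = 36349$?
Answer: $-36236$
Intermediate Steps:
$U = 36344$ ($U = -5 + 36349 = 36344$)
$Y{\left(P,j \right)} = 36 + j$
$Y{\left(-115,72 \right)} - U = \left(36 + 72\right) - 36344 = 108 - 36344 = -36236$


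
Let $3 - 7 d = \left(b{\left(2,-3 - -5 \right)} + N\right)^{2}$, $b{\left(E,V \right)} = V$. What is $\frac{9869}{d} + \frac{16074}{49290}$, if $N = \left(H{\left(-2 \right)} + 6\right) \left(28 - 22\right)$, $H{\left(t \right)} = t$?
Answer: $- \frac{565713878}{5528695} \approx -102.32$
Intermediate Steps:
$N = 24$ ($N = \left(-2 + 6\right) \left(28 - 22\right) = 4 \cdot 6 = 24$)
$d = - \frac{673}{7}$ ($d = \frac{3}{7} - \frac{\left(\left(-3 - -5\right) + 24\right)^{2}}{7} = \frac{3}{7} - \frac{\left(\left(-3 + 5\right) + 24\right)^{2}}{7} = \frac{3}{7} - \frac{\left(2 + 24\right)^{2}}{7} = \frac{3}{7} - \frac{26^{2}}{7} = \frac{3}{7} - \frac{676}{7} = - \frac{673}{7} \approx -96.143$)
$\frac{9869}{d} + \frac{16074}{49290} = \frac{9869}{- \frac{673}{7}} + \frac{16074}{49290} = 9869 \left(- \frac{7}{673}\right) + 16074 \cdot \frac{1}{49290} = - \frac{69083}{673} + \frac{2679}{8215} = - \frac{565713878}{5528695}$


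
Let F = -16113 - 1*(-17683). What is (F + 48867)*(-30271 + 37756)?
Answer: 377520945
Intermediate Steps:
F = 1570 (F = -16113 + 17683 = 1570)
(F + 48867)*(-30271 + 37756) = (1570 + 48867)*(-30271 + 37756) = 50437*7485 = 377520945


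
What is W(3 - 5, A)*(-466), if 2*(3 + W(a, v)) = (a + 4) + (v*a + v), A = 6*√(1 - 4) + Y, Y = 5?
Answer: 2097 + 1398*I*√3 ≈ 2097.0 + 2421.4*I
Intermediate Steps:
A = 5 + 6*I*√3 (A = 6*√(1 - 4) + 5 = 6*√(-3) + 5 = 6*(I*√3) + 5 = 6*I*√3 + 5 = 5 + 6*I*√3 ≈ 5.0 + 10.392*I)
W(a, v) = -1 + a/2 + v/2 + a*v/2 (W(a, v) = -3 + ((a + 4) + (v*a + v))/2 = -3 + ((4 + a) + (a*v + v))/2 = -3 + ((4 + a) + (v + a*v))/2 = -3 + (4 + a + v + a*v)/2 = -3 + (2 + a/2 + v/2 + a*v/2) = -1 + a/2 + v/2 + a*v/2)
W(3 - 5, A)*(-466) = (-1 + (3 - 5)/2 + (5 + 6*I*√3)/2 + (3 - 5)*(5 + 6*I*√3)/2)*(-466) = (-1 + (½)*(-2) + (5/2 + 3*I*√3) + (½)*(-2)*(5 + 6*I*√3))*(-466) = (-1 - 1 + (5/2 + 3*I*√3) + (-5 - 6*I*√3))*(-466) = (-9/2 - 3*I*√3)*(-466) = 2097 + 1398*I*√3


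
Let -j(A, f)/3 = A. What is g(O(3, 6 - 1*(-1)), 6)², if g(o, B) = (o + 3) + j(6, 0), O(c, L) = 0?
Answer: 225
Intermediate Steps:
j(A, f) = -3*A
g(o, B) = -15 + o (g(o, B) = (o + 3) - 3*6 = (3 + o) - 18 = -15 + o)
g(O(3, 6 - 1*(-1)), 6)² = (-15 + 0)² = (-15)² = 225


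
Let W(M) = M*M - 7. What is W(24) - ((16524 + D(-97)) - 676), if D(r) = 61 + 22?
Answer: -15362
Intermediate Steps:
D(r) = 83
W(M) = -7 + M**2 (W(M) = M**2 - 7 = -7 + M**2)
W(24) - ((16524 + D(-97)) - 676) = (-7 + 24**2) - ((16524 + 83) - 676) = (-7 + 576) - (16607 - 676) = 569 - 1*15931 = 569 - 15931 = -15362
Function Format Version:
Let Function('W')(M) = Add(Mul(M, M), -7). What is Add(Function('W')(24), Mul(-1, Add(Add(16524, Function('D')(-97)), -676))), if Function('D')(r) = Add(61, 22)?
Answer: -15362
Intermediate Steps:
Function('D')(r) = 83
Function('W')(M) = Add(-7, Pow(M, 2)) (Function('W')(M) = Add(Pow(M, 2), -7) = Add(-7, Pow(M, 2)))
Add(Function('W')(24), Mul(-1, Add(Add(16524, Function('D')(-97)), -676))) = Add(Add(-7, Pow(24, 2)), Mul(-1, Add(Add(16524, 83), -676))) = Add(Add(-7, 576), Mul(-1, Add(16607, -676))) = Add(569, Mul(-1, 15931)) = Add(569, -15931) = -15362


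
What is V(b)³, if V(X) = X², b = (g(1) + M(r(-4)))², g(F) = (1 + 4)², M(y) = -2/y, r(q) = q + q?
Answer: 1126825030131969720661201/16777216 ≈ 6.7164e+16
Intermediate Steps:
r(q) = 2*q
g(F) = 25 (g(F) = 5² = 25)
b = 10201/16 (b = (25 - 2/(2*(-4)))² = (25 - 2/(-8))² = (25 - 2*(-⅛))² = (25 + ¼)² = (101/4)² = 10201/16 ≈ 637.56)
V(b)³ = ((10201/16)²)³ = (104060401/256)³ = 1126825030131969720661201/16777216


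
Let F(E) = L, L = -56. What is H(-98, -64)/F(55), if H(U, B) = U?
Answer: 7/4 ≈ 1.7500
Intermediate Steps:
F(E) = -56
H(-98, -64)/F(55) = -98/(-56) = -98*(-1/56) = 7/4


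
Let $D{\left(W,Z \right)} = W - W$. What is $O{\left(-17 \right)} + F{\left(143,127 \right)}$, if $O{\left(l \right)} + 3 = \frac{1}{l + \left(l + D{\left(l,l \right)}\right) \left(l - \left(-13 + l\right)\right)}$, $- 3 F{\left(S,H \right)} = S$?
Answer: $- \frac{36179}{714} \approx -50.671$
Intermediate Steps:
$D{\left(W,Z \right)} = 0$
$F{\left(S,H \right)} = - \frac{S}{3}$
$O{\left(l \right)} = -3 + \frac{1}{14 l}$ ($O{\left(l \right)} = -3 + \frac{1}{l + \left(l + 0\right) \left(l - \left(-13 + l\right)\right)} = -3 + \frac{1}{l + l 13} = -3 + \frac{1}{l + 13 l} = -3 + \frac{1}{14 l}$)
$O{\left(-17 \right)} + F{\left(143,127 \right)} = \left(-3 + \frac{1}{14 \left(-17\right)}\right) - \frac{143}{3} = \left(-3 + \frac{1}{14} \left(- \frac{1}{17}\right)\right) - \frac{143}{3} = \left(-3 - \frac{1}{238}\right) - \frac{143}{3} = - \frac{715}{238} - \frac{143}{3} = - \frac{36179}{714}$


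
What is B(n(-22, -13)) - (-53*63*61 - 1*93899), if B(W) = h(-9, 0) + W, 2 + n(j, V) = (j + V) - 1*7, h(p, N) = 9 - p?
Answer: 297552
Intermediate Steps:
n(j, V) = -9 + V + j (n(j, V) = -2 + ((j + V) - 1*7) = -2 + ((V + j) - 7) = -2 + (-7 + V + j) = -9 + V + j)
B(W) = 18 + W (B(W) = (9 - 1*(-9)) + W = (9 + 9) + W = 18 + W)
B(n(-22, -13)) - (-53*63*61 - 1*93899) = (18 + (-9 - 13 - 22)) - (-53*63*61 - 1*93899) = (18 - 44) - (-3339*61 - 93899) = -26 - (-203679 - 93899) = -26 - 1*(-297578) = -26 + 297578 = 297552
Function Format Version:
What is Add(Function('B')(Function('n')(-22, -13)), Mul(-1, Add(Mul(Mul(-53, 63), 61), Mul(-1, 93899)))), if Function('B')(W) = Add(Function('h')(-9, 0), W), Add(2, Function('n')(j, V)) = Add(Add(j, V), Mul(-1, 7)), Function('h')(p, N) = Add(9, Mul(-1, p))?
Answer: 297552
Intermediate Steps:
Function('n')(j, V) = Add(-9, V, j) (Function('n')(j, V) = Add(-2, Add(Add(j, V), Mul(-1, 7))) = Add(-2, Add(Add(V, j), -7)) = Add(-2, Add(-7, V, j)) = Add(-9, V, j))
Function('B')(W) = Add(18, W) (Function('B')(W) = Add(Add(9, Mul(-1, -9)), W) = Add(Add(9, 9), W) = Add(18, W))
Add(Function('B')(Function('n')(-22, -13)), Mul(-1, Add(Mul(Mul(-53, 63), 61), Mul(-1, 93899)))) = Add(Add(18, Add(-9, -13, -22)), Mul(-1, Add(Mul(Mul(-53, 63), 61), Mul(-1, 93899)))) = Add(Add(18, -44), Mul(-1, Add(Mul(-3339, 61), -93899))) = Add(-26, Mul(-1, Add(-203679, -93899))) = Add(-26, Mul(-1, -297578)) = Add(-26, 297578) = 297552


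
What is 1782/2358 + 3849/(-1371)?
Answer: -122830/59867 ≈ -2.0517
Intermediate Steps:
1782/2358 + 3849/(-1371) = 1782*(1/2358) + 3849*(-1/1371) = 99/131 - 1283/457 = -122830/59867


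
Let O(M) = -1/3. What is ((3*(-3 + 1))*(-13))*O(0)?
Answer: -26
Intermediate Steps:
O(M) = -⅓ (O(M) = -1*⅓ = -⅓)
((3*(-3 + 1))*(-13))*O(0) = ((3*(-3 + 1))*(-13))*(-⅓) = ((3*(-2))*(-13))*(-⅓) = -6*(-13)*(-⅓) = 78*(-⅓) = -26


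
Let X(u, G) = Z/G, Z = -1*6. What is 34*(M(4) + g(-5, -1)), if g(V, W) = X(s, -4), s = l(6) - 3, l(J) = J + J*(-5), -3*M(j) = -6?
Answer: 119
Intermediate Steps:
M(j) = 2 (M(j) = -1/3*(-6) = 2)
l(J) = -4*J (l(J) = J - 5*J = -4*J)
Z = -6
s = -27 (s = -4*6 - 3 = -24 - 3 = -27)
X(u, G) = -6/G
g(V, W) = 3/2 (g(V, W) = -6/(-4) = -6*(-1/4) = 3/2)
34*(M(4) + g(-5, -1)) = 34*(2 + 3/2) = 34*(7/2) = 119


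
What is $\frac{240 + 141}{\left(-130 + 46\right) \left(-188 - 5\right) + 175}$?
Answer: $\frac{381}{16387} \approx 0.02325$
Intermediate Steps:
$\frac{240 + 141}{\left(-130 + 46\right) \left(-188 - 5\right) + 175} = \frac{381}{\left(-84\right) \left(-193\right) + 175} = \frac{381}{16212 + 175} = \frac{381}{16387}$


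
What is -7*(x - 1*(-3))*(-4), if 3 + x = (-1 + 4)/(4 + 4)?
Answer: 21/2 ≈ 10.500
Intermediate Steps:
x = -21/8 (x = -3 + (-1 + 4)/(4 + 4) = -3 + 3/8 = -21/8 ≈ -2.6250)
-7*(x - 1*(-3))*(-4) = -7*(-21/8 - 1*(-3))*(-4) = -7*(-21/8 + 3)*(-4) = -7*3/8*(-4) = -21/8*(-4) = 21/2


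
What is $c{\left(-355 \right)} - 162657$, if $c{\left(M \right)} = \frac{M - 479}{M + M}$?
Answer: $- \frac{57742818}{355} \approx -1.6266 \cdot 10^{5}$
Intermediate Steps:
$c{\left(M \right)} = \frac{-479 + M}{2 M}$
$c{\left(-355 \right)} - 162657 = \frac{-479 - 355}{2 \left(-355\right)} - 162657 = \frac{1}{2} \left(- \frac{1}{355}\right) \left(-834\right) - 162657 = \frac{417}{355} - 162657 = - \frac{57742818}{355}$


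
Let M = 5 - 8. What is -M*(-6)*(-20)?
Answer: 360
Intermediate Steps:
M = -3
-M*(-6)*(-20) = -(-3*(-6))*(-20) = -18*(-20) = -1*(-360) = 360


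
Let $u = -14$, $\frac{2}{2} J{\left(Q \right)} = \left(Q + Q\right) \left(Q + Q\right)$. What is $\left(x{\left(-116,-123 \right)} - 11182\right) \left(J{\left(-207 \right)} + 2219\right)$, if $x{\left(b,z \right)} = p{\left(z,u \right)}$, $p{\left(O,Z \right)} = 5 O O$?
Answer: $11191743745$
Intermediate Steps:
$J{\left(Q \right)} = 4 Q^{2}$ ($J{\left(Q \right)} = \left(Q + Q\right) \left(Q + Q\right) = 2 Q 2 Q = 4 Q^{2}$)
$p{\left(O,Z \right)} = 5 O^{2}$
$x{\left(b,z \right)} = 5 z^{2}$
$\left(x{\left(-116,-123 \right)} - 11182\right) \left(J{\left(-207 \right)} + 2219\right) = \left(5 \left(-123\right)^{2} - 11182\right) \left(4 \left(-207\right)^{2} + 2219\right) = \left(5 \cdot 15129 - 11182\right) \left(4 \cdot 42849 + 2219\right) = \left(75645 - 11182\right) \left(171396 + 2219\right) = 64463 \cdot 173615 = 11191743745$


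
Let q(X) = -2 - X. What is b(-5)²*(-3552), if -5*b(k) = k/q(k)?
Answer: -1184/3 ≈ -394.67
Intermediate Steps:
b(k) = -k/(5*(-2 - k))
b(-5)²*(-3552) = ((⅕)*(-5)/(2 - 5))²*(-3552) = ((⅕)*(-5)/(-3))²*(-3552) = ((⅕)*(-5)*(-⅓))²*(-3552) = (⅓)²*(-3552) = (⅑)*(-3552) = -1184/3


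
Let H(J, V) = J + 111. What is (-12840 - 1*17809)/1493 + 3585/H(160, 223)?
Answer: -2953474/404603 ≈ -7.2997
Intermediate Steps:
H(J, V) = 111 + J
(-12840 - 1*17809)/1493 + 3585/H(160, 223) = (-12840 - 1*17809)/1493 + 3585/(111 + 160) = (-12840 - 17809)*(1/1493) + 3585/271 = -30649*1/1493 + 3585*(1/271) = -30649/1493 + 3585/271 = -2953474/404603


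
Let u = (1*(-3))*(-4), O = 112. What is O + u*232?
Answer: 2896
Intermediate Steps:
u = 12 (u = -3*(-4) = 12)
O + u*232 = 112 + 12*232 = 112 + 2784 = 2896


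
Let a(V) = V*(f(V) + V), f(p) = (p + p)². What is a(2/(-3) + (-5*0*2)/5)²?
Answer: 400/729 ≈ 0.54870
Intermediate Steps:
f(p) = 4*p² (f(p) = (2*p)² = 4*p²)
a(V) = V*(V + 4*V²) (a(V) = V*(4*V² + V) = V*(V + 4*V²))
a(2/(-3) + (-5*0*2)/5)² = ((2/(-3) + (-5*0*2)/5)²*(1 + 4*(2/(-3) + (-5*0*2)/5)))² = ((2*(-⅓) + (0*2)*(⅕))²*(1 + 4*(2*(-⅓) + (0*2)*(⅕))))² = ((-⅔ + 0*(⅕))²*(1 + 4*(-⅔ + 0*(⅕))))² = ((-⅔ + 0)²*(1 + 4*(-⅔ + 0)))² = ((-⅔)²*(1 + 4*(-⅔)))² = (4*(1 - 8/3)/9)² = ((4/9)*(-5/3))² = (-20/27)² = 400/729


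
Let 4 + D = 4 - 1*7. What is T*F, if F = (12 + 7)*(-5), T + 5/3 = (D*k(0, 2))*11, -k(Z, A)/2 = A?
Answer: -87305/3 ≈ -29102.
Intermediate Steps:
k(Z, A) = -2*A
D = -7 (D = -4 + (4 - 1*7) = -4 + (4 - 7) = -4 - 3 = -7)
T = 919/3 (T = -5/3 - (-14)*2*11 = -5/3 - 7*(-4)*11 = -5/3 + 28*11 = -5/3 + 308 = 919/3 ≈ 306.33)
F = -95 (F = 19*(-5) = -95)
T*F = (919/3)*(-95) = -87305/3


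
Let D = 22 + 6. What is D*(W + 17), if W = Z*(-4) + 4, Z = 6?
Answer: -84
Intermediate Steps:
W = -20 (W = 6*(-4) + 4 = -24 + 4 = -20)
D = 28
D*(W + 17) = 28*(-20 + 17) = 28*(-3) = -84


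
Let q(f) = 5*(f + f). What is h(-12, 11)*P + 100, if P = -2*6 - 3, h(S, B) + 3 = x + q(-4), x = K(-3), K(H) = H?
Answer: 790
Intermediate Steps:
q(f) = 10*f (q(f) = 5*(2*f) = 10*f)
x = -3
h(S, B) = -46 (h(S, B) = -3 + (-3 + 10*(-4)) = -3 + (-3 - 40) = -3 - 43 = -46)
P = -15 (P = -12 - 3 = -15)
h(-12, 11)*P + 100 = -46*(-15) + 100 = 690 + 100 = 790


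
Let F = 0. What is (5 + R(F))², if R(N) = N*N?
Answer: 25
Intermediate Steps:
R(N) = N²
(5 + R(F))² = (5 + 0²)² = (5 + 0)² = 5² = 25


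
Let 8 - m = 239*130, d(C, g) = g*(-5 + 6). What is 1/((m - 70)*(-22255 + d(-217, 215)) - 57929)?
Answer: 1/686091351 ≈ 1.4575e-9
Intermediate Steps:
d(C, g) = g (d(C, g) = g*1 = g)
m = -31062 (m = 8 - 239*130 = 8 - 1*31070 = 8 - 31070 = -31062)
1/((m - 70)*(-22255 + d(-217, 215)) - 57929) = 1/((-31062 - 70)*(-22255 + 215) - 57929) = 1/(-31132*(-22040) - 57929) = 1/(686149280 - 57929) = 1/686091351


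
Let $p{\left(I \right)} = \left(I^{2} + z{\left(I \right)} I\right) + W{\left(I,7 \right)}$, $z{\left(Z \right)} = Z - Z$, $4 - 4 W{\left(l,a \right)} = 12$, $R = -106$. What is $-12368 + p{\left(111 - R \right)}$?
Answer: $34719$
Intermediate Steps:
$W{\left(l,a \right)} = -2$ ($W{\left(l,a \right)} = 1 - 3 = -2$)
$z{\left(Z \right)} = 0$
$p{\left(I \right)} = -2 + I^{2}$ ($p{\left(I \right)} = \left(I^{2} + 0 I\right) - 2 = \left(I^{2} + 0\right) - 2 = I^{2} - 2 = -2 + I^{2}$)
$-12368 + p{\left(111 - R \right)} = -12368 - \left(2 - \left(111 - -106\right)^{2}\right) = -12368 - \left(2 - \left(111 + 106\right)^{2}\right) = -12368 - \left(2 - 217^{2}\right) = -12368 + \left(-2 + 47089\right) = -12368 + 47087 = 34719$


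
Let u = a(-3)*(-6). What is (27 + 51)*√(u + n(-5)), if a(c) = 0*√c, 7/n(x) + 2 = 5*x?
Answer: 26*I*√21/3 ≈ 39.716*I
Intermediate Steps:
n(x) = 7/(-2 + 5*x)
a(c) = 0
u = 0 (u = 0*(-6) = 0)
(27 + 51)*√(u + n(-5)) = (27 + 51)*√(0 + 7/(-2 + 5*(-5))) = 78*√(0 + 7/(-2 - 25)) = 78*√(0 + 7/(-27)) = 78*√(0 + 7*(-1/27)) = 78*√(0 - 7/27) = 78*√(-7/27) = 78*(I*√21/9) = 26*I*√21/3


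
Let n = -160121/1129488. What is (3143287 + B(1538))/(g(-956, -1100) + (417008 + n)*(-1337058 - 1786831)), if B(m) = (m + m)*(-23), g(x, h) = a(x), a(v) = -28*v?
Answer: -3470395930032/1471368469619689303 ≈ -2.3586e-6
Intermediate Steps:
g(x, h) = -28*x
n = -160121/1129488 (n = -160121*1/1129488 = -160121/1129488 ≈ -0.14176)
B(m) = -46*m (B(m) = (2*m)*(-23) = -46*m)
(3143287 + B(1538))/(g(-956, -1100) + (417008 + n)*(-1337058 - 1786831)) = (3143287 - 46*1538)/(-28*(-956) + (417008 - 160121/1129488)*(-1337058 - 1786831)) = (3143287 - 70748)/(26768 + (471005371783/1129488)*(-3123889)) = 3072539/(26768 - 1471368499853824087/1129488) = 3072539/(-1471368469619689303/1129488) = 3072539*(-1129488/1471368469619689303) = -3470395930032/1471368469619689303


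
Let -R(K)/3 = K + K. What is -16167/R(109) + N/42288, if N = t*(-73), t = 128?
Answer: 14115815/576174 ≈ 24.499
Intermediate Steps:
R(K) = -6*K (R(K) = -3*(K + K) = -6*K)
N = -9344 (N = 128*(-73) = -9344)
-16167/R(109) + N/42288 = -16167/((-6*109)) - 9344/42288 = -16167/(-654) - 9344*1/42288 = -16167*(-1/654) - 584/2643 = 5389/218 - 584/2643 = 14115815/576174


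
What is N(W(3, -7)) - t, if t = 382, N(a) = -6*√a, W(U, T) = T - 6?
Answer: -382 - 6*I*√13 ≈ -382.0 - 21.633*I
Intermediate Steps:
W(U, T) = -6 + T
N(W(3, -7)) - t = -6*√(-6 - 7) - 1*382 = -6*I*√13 - 382 = -382 - 6*I*√13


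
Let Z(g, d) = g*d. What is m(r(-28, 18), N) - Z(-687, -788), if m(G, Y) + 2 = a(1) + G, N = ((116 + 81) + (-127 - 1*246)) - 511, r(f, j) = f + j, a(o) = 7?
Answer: -541361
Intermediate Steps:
Z(g, d) = d*g
N = -687 (N = (197 + (-127 - 246)) - 511 = (197 - 373) - 511 = -176 - 511 = -687)
m(G, Y) = 5 + G (m(G, Y) = -2 + (7 + G) = 5 + G)
m(r(-28, 18), N) - Z(-687, -788) = (5 + (-28 + 18)) - (-788)*(-687) = (5 - 10) - 1*541356 = -5 - 541356 = -541361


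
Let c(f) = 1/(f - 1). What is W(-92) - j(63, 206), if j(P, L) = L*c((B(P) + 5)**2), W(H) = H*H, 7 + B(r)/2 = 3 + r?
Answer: 64021593/7564 ≈ 8464.0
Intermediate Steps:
B(r) = -8 + 2*r (B(r) = -14 + 2*(3 + r) = -14 + (6 + 2*r) = -8 + 2*r)
c(f) = 1/(-1 + f)
W(H) = H**2
j(P, L) = L/(-1 + (-3 + 2*P)**2) (j(P, L) = L/(-1 + ((-8 + 2*P) + 5)**2) = L/(-1 + (-3 + 2*P)**2))
W(-92) - j(63, 206) = (-92)**2 - 206/(-1 + (-3 + 2*63)**2) = 8464 - 206/(-1 + (-3 + 126)**2) = 8464 - 206/(-1 + 123**2) = 8464 - 206/(-1 + 15129) = 8464 - 206/15128 = 8464 - 1*103/7564 = 8464 - 103/7564 = 64021593/7564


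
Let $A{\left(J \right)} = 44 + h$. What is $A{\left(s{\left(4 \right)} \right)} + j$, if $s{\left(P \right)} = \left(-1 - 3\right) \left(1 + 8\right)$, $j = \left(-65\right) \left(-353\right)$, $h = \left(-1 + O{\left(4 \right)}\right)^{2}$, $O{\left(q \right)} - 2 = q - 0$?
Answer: $23014$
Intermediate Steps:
$O{\left(q \right)} = 2 + q$ ($O{\left(q \right)} = 2 + \left(q - 0\right) = 2 + \left(q + 0\right) = 2 + q$)
$h = 25$ ($h = \left(-1 + \left(2 + 4\right)\right)^{2} = \left(-1 + 6\right)^{2} = 5^{2} = 25$)
$j = 22945$
$s{\left(P \right)} = -36$ ($s{\left(P \right)} = \left(-4\right) 9 = -36$)
$A{\left(J \right)} = 69$ ($A{\left(J \right)} = 44 + 25 = 69$)
$A{\left(s{\left(4 \right)} \right)} + j = 69 + 22945 = 23014$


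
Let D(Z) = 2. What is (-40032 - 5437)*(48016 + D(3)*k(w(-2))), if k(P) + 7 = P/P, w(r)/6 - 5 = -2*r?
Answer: -2182693876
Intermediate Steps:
w(r) = 30 - 12*r (w(r) = 30 + 6*(-2*r) = 30 - 12*r)
k(P) = -6 (k(P) = -7 + P/P = -7 + 1 = -6)
(-40032 - 5437)*(48016 + D(3)*k(w(-2))) = (-40032 - 5437)*(48016 + 2*(-6)) = -45469*(48016 - 12) = -45469*48004 = -2182693876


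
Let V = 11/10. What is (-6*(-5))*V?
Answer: 33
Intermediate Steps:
V = 11/10 (V = 11*(⅒) = 11/10 ≈ 1.1000)
(-6*(-5))*V = -6*(-5)*(11/10) = 30*(11/10) = 33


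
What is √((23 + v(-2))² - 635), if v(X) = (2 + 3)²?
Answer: √1669 ≈ 40.853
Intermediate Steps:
v(X) = 25 (v(X) = 5² = 25)
√((23 + v(-2))² - 635) = √((23 + 25)² - 635) = √(48² - 635) = √(2304 - 635) = √1669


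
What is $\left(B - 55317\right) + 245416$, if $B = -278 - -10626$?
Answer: $200447$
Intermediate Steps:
$B = 10348$ ($B = -278 + 10626 = 10348$)
$\left(B - 55317\right) + 245416 = \left(10348 - 55317\right) + 245416 = -44969 + 245416 = 200447$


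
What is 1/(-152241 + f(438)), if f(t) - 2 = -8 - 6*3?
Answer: -1/152265 ≈ -6.5675e-6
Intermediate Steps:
f(t) = -24 (f(t) = 2 + (-8 - 6*3) = 2 + (-8 - 18) = 2 - 26 = -24)
1/(-152241 + f(438)) = 1/(-152241 - 24) = 1/(-152265) = -1/152265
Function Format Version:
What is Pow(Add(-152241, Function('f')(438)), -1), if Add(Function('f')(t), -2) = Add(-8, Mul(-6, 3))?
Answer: Rational(-1, 152265) ≈ -6.5675e-6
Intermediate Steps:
Function('f')(t) = -24 (Function('f')(t) = Add(2, Add(-8, Mul(-6, 3))) = Add(2, Add(-8, -18)) = Add(2, -26) = -24)
Pow(Add(-152241, Function('f')(438)), -1) = Pow(Add(-152241, -24), -1) = Pow(-152265, -1) = Rational(-1, 152265)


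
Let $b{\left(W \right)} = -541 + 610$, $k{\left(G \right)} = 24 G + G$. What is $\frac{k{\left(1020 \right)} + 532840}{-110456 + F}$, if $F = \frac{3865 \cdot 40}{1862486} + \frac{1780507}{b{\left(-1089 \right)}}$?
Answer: $- \frac{35876564946780}{5439344985851} \approx -6.5957$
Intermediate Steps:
$k{\left(G \right)} = 25 G$
$b{\left(W \right)} = 69$
$F = \frac{1658090013901}{64255767}$ ($F = \frac{3865 \cdot 40}{1862486} + \frac{1780507}{69} = 154600 \cdot \frac{1}{1862486} + 1780507 \cdot \frac{1}{69} = \frac{77300}{931243} + \frac{1780507}{69} = \frac{1658090013901}{64255767} \approx 25805.0$)
$\frac{k{\left(1020 \right)} + 532840}{-110456 + F} = \frac{25 \cdot 1020 + 532840}{-110456 + \frac{1658090013901}{64255767}} = \frac{25500 + 532840}{- \frac{5439344985851}{64255767}} = 558340 \left(- \frac{64255767}{5439344985851}\right) = - \frac{35876564946780}{5439344985851}$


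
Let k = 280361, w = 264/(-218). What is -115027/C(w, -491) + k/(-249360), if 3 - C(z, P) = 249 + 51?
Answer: 866662591/2244240 ≈ 386.17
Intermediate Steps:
w = -132/109 (w = 264*(-1/218) = -132/109 ≈ -1.2110)
C(z, P) = -297 (C(z, P) = 3 - (249 + 51) = 3 - 1*300 = 3 - 300 = -297)
-115027/C(w, -491) + k/(-249360) = -115027/(-297) + 280361/(-249360) = -115027*(-1/297) + 280361*(-1/249360) = 10457/27 - 280361/249360 = 866662591/2244240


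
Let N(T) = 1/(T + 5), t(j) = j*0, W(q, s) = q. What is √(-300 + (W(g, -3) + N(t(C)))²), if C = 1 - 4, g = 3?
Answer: 2*I*√1811/5 ≈ 17.022*I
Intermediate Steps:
C = -3
t(j) = 0
N(T) = 1/(5 + T)
√(-300 + (W(g, -3) + N(t(C)))²) = √(-300 + (3 + 1/(5 + 0))²) = √(-300 + (3 + 1/5)²) = √(-300 + (3 + ⅕)²) = √(-300 + (16/5)²) = √(-300 + 256/25) = √(-7244/25) = 2*I*√1811/5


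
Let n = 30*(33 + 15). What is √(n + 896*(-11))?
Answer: 4*I*√526 ≈ 91.739*I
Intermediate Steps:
n = 1440 (n = 30*48 = 1440)
√(n + 896*(-11)) = √(1440 + 896*(-11)) = √(1440 - 9856) = √(-8416) = 4*I*√526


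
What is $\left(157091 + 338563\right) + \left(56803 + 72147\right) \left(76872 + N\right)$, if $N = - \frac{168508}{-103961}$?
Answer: $\frac{1030601682260494}{103961} \approx 9.9134 \cdot 10^{9}$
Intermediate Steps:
$N = \frac{168508}{103961}$ ($N = \left(-168508\right) \left(- \frac{1}{103961}\right) = \frac{168508}{103961} \approx 1.6209$)
$\left(157091 + 338563\right) + \left(56803 + 72147\right) \left(76872 + N\right) = \left(157091 + 338563\right) + \left(56803 + 72147\right) \left(76872 + \frac{168508}{103961}\right) = 495654 + 128950 \cdot \frac{7991858500}{103961} = 495654 + \frac{1030550153575000}{103961} = \frac{1030601682260494}{103961}$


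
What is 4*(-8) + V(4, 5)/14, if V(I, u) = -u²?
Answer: -473/14 ≈ -33.786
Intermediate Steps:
4*(-8) + V(4, 5)/14 = 4*(-8) - 1*5²/14 = -32 - 1*25*(1/14) = -32 - 25*1/14 = -32 - 25/14 = -473/14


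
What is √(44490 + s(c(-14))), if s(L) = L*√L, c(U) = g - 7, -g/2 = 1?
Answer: √(44490 - 27*I) ≈ 210.93 - 0.064*I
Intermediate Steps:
g = -2 (g = -2*1 = -2)
c(U) = -9 (c(U) = -2 - 7 = -9)
s(L) = L^(3/2)
√(44490 + s(c(-14))) = √(44490 + (-9)^(3/2)) = √(44490 - 27*I)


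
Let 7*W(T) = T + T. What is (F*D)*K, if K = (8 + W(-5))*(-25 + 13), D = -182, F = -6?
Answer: -86112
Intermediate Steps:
W(T) = 2*T/7 (W(T) = (T + T)/7 = (2*T)/7 = 2*T/7)
K = -552/7 (K = (8 + (2/7)*(-5))*(-25 + 13) = (8 - 10/7)*(-12) = (46/7)*(-12) = -552/7 ≈ -78.857)
(F*D)*K = -6*(-182)*(-552/7) = 1092*(-552/7) = -86112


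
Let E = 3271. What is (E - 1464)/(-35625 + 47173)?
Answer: 1807/11548 ≈ 0.15648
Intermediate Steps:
(E - 1464)/(-35625 + 47173) = (3271 - 1464)/(-35625 + 47173) = 1807/11548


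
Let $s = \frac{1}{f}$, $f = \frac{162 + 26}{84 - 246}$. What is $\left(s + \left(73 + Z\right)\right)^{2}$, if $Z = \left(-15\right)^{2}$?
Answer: $\frac{780140761}{8836} \approx 88291.0$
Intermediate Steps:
$Z = 225$
$f = - \frac{94}{81}$ ($f = \frac{188}{-162} = 188 \left(- \frac{1}{162}\right) = - \frac{94}{81} \approx -1.1605$)
$s = - \frac{81}{94}$ ($s = \frac{1}{- \frac{94}{81}} = - \frac{81}{94} \approx -0.8617$)
$\left(s + \left(73 + Z\right)\right)^{2} = \left(- \frac{81}{94} + \left(73 + 225\right)\right)^{2} = \left(- \frac{81}{94} + 298\right)^{2} = \left(\frac{27931}{94}\right)^{2} = \frac{780140761}{8836}$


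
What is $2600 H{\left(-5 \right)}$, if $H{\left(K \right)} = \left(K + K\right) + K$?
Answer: $-39000$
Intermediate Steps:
$H{\left(K \right)} = 3 K$ ($H{\left(K \right)} = 2 K + K = 3 K$)
$2600 H{\left(-5 \right)} = 2600 \cdot 3 \left(-5\right) = 2600 \left(-15\right) = -39000$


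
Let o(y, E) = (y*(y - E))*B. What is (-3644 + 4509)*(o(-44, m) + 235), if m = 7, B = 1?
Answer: 2144335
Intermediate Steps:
o(y, E) = y*(y - E) (o(y, E) = (y*(y - E))*1 = y*(y - E))
(-3644 + 4509)*(o(-44, m) + 235) = (-3644 + 4509)*(-44*(-44 - 1*7) + 235) = 865*(-44*(-44 - 7) + 235) = 865*(-44*(-51) + 235) = 865*(2244 + 235) = 865*2479 = 2144335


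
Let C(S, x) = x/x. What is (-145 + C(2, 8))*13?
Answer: -1872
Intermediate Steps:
C(S, x) = 1
(-145 + C(2, 8))*13 = (-145 + 1)*13 = -144*13 = -1872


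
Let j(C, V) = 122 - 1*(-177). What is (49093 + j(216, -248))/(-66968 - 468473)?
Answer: -49392/535441 ≈ -0.092245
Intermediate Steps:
j(C, V) = 299 (j(C, V) = 122 + 177 = 299)
(49093 + j(216, -248))/(-66968 - 468473) = (49093 + 299)/(-66968 - 468473) = 49392/(-535441) = 49392*(-1/535441) = -49392/535441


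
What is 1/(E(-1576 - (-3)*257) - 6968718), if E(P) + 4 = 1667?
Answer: -1/6967055 ≈ -1.4353e-7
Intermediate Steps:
E(P) = 1663 (E(P) = -4 + 1667 = 1663)
1/(E(-1576 - (-3)*257) - 6968718) = 1/(1663 - 6968718) = 1/(-6967055) = -1/6967055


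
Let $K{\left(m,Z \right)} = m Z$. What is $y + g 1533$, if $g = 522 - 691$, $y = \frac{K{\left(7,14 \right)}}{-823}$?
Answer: $- \frac{213220469}{823} \approx -2.5908 \cdot 10^{5}$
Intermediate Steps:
$K{\left(m,Z \right)} = Z m$
$y = - \frac{98}{823}$ ($y = \frac{14 \cdot 7}{-823} = 98 \left(- \frac{1}{823}\right) = - \frac{98}{823} \approx -0.11908$)
$g = -169$
$y + g 1533 = - \frac{98}{823} - 259077 = - \frac{213220469}{823}$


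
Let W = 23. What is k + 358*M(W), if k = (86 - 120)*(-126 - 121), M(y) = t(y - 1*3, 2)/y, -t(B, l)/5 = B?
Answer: 157354/23 ≈ 6841.5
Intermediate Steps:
t(B, l) = -5*B
M(y) = (15 - 5*y)/y (M(y) = (-5*(y - 1*3))/y = (-5*(y - 3))/y = (-5*(-3 + y))/y = (15 - 5*y)/y)
k = 8398 (k = -34*(-247) = 8398)
k + 358*M(W) = 8398 + 358*(-5 + 15/23) = 8398 + 358*(-100/23) = 8398 - 35800/23 = 157354/23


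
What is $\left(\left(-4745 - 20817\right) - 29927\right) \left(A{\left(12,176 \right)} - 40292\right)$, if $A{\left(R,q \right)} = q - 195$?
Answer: $2236817079$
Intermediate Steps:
$A{\left(R,q \right)} = -195 + q$
$\left(\left(-4745 - 20817\right) - 29927\right) \left(A{\left(12,176 \right)} - 40292\right) = \left(\left(-4745 - 20817\right) - 29927\right) \left(\left(-195 + 176\right) - 40292\right) = \left(-25562 - 29927\right) \left(-19 - 40292\right) = \left(-55489\right) \left(-40311\right) = 2236817079$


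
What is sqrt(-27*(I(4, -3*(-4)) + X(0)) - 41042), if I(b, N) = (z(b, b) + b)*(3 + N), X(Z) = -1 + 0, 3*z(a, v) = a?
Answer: 5*I*sqrt(1727) ≈ 207.79*I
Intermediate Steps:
z(a, v) = a/3
X(Z) = -1
I(b, N) = 4*b*(3 + N)/3 (I(b, N) = (b/3 + b)*(3 + N) = (4*b/3)*(3 + N) = 4*b*(3 + N)/3)
sqrt(-27*(I(4, -3*(-4)) + X(0)) - 41042) = sqrt(-27*((4/3)*4*(3 - 3*(-4)) - 1) - 41042) = sqrt(-27*((4/3)*4*(3 + 12) - 1) - 41042) = sqrt(-27*((4/3)*4*15 - 1) - 41042) = sqrt(-27*(80 - 1) - 41042) = sqrt(-27*79 - 41042) = sqrt(-2133 - 41042) = sqrt(-43175) = 5*I*sqrt(1727)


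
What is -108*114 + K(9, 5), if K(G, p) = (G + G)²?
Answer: -11988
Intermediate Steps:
K(G, p) = 4*G² (K(G, p) = (2*G)² = 4*G²)
-108*114 + K(9, 5) = -108*114 + 4*9² = -12312 + 4*81 = -12312 + 324 = -11988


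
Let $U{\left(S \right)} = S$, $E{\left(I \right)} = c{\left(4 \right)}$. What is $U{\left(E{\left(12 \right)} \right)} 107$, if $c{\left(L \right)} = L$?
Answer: $428$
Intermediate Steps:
$E{\left(I \right)} = 4$
$U{\left(E{\left(12 \right)} \right)} 107 = 4 \cdot 107 = 428$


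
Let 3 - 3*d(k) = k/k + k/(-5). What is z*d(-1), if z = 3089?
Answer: 9267/5 ≈ 1853.4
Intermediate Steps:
d(k) = ⅔ + k/15 (d(k) = 1 - (k/k + k/(-5))/3 = 1 - (1 + k*(-⅕))/3 = 1 - (1 - k/5)/3 = 1 + (-⅓ + k/15) = ⅔ + k/15)
z*d(-1) = 3089*(⅔ + (1/15)*(-1)) = 3089*(⅔ - 1/15) = 3089*(⅗) = 9267/5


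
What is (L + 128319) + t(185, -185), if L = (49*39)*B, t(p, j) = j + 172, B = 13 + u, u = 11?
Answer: 174170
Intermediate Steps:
B = 24 (B = 13 + 11 = 24)
t(p, j) = 172 + j
L = 45864 (L = (49*39)*24 = 1911*24 = 45864)
(L + 128319) + t(185, -185) = (45864 + 128319) + (172 - 185) = 174183 - 13 = 174170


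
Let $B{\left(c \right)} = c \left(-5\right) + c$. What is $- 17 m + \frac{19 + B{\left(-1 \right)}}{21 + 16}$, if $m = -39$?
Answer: $\frac{24554}{37} \approx 663.62$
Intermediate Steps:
$B{\left(c \right)} = - 4 c$ ($B{\left(c \right)} = - 5 c + c = - 4 c$)
$- 17 m + \frac{19 + B{\left(-1 \right)}}{21 + 16} = \left(-17\right) \left(-39\right) + \frac{19 - -4}{21 + 16} = 663 + \frac{19 + 4}{37} = 663 + 23 \cdot \frac{1}{37} = 663 + \frac{23}{37} = \frac{24554}{37}$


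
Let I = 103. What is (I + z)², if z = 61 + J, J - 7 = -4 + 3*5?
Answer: 33124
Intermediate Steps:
J = 18 (J = 7 + (-4 + 3*5) = 7 + (-4 + 15) = 7 + 11 = 18)
z = 79 (z = 61 + 18 = 79)
(I + z)² = (103 + 79)² = 182² = 33124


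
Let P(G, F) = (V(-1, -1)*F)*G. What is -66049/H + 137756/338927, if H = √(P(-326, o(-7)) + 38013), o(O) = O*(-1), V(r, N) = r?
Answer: 137756/338927 - 66049*√40295/40295 ≈ -328.63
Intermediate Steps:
o(O) = -O
P(G, F) = -F*G (P(G, F) = (-F)*G = -F*G)
H = √40295 (H = √(-1*(-1*(-7))*(-326) + 38013) = √(-1*7*(-326) + 38013) = √(2282 + 38013) = √40295 ≈ 200.74)
-66049/H + 137756/338927 = -66049*√40295/40295 + 137756/338927 = 137756/338927 - 66049*√40295/40295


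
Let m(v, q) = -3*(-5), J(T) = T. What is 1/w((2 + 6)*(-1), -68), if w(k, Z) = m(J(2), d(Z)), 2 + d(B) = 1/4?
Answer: 1/15 ≈ 0.066667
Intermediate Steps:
d(B) = -7/4 (d(B) = -2 + 1/4 = -2 + ¼ = -7/4)
m(v, q) = 15
w(k, Z) = 15
1/w((2 + 6)*(-1), -68) = 1/15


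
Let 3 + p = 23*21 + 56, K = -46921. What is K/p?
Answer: -46921/536 ≈ -87.539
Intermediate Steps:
p = 536 (p = -3 + (23*21 + 56) = -3 + (483 + 56) = -3 + 539 = 536)
K/p = -46921/536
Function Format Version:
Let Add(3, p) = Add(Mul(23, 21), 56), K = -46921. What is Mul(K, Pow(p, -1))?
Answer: Rational(-46921, 536) ≈ -87.539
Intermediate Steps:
p = 536 (p = Add(-3, Add(Mul(23, 21), 56)) = Add(-3, Add(483, 56)) = Add(-3, 539) = 536)
Mul(K, Pow(p, -1)) = Mul(-46921, Pow(536, -1)) = Mul(-46921, Rational(1, 536)) = Rational(-46921, 536)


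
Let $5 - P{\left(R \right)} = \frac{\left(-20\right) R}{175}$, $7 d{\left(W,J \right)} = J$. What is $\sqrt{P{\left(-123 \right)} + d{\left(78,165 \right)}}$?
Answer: $\frac{2 \sqrt{4445}}{35} \approx 3.8098$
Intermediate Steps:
$d{\left(W,J \right)} = \frac{J}{7}$
$P{\left(R \right)} = 5 + \frac{4 R}{35}$ ($P{\left(R \right)} = 5 - \frac{\left(-20\right) R}{175} = 5 - - 20 R \frac{1}{175} = 5 - - \frac{4 R}{35} = 5 + \frac{4 R}{35}$)
$\sqrt{P{\left(-123 \right)} + d{\left(78,165 \right)}} = \sqrt{\left(5 + \frac{4}{35} \left(-123\right)\right) + \frac{1}{7} \cdot 165} = \sqrt{\left(5 - \frac{492}{35}\right) + \frac{165}{7}} = \sqrt{- \frac{317}{35} + \frac{165}{7}} = \sqrt{\frac{508}{35}} = \frac{2 \sqrt{4445}}{35}$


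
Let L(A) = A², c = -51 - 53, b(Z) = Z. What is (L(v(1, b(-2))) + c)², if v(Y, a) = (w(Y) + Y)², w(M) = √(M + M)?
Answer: 7857 - 2088*√2 ≈ 4904.1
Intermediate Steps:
w(M) = √2*√M (w(M) = √(2*M) = √2*√M)
c = -104
v(Y, a) = (Y + √2*√Y)² (v(Y, a) = (√2*√Y + Y)² = (Y + √2*√Y)²)
(L(v(1, b(-2))) + c)² = (((1 + √2*√1)²)² - 104)² = (((1 + √2*1)²)² - 104)² = (((1 + √2)²)² - 104)² = ((1 + √2)⁴ - 104)² = (-104 + (1 + √2)⁴)²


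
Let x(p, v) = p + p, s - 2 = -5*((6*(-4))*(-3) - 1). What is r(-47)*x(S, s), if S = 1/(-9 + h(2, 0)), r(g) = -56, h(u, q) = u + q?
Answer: 16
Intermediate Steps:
h(u, q) = q + u
s = -353 (s = 2 - 5*((6*(-4))*(-3) - 1) = 2 - 5*(-24*(-3) - 1) = 2 - 5*(72 - 1) = 2 - 5*71 = 2 - 355 = -353)
S = -⅐ (S = 1/(-9 + (0 + 2)) = 1/(-9 + 2) = 1/(-7) = -⅐ ≈ -0.14286)
x(p, v) = 2*p
r(-47)*x(S, s) = -112*(-1)/7 = -56*(-2/7) = 16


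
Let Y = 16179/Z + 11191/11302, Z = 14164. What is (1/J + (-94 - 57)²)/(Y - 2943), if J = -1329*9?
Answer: -21828938070588640/2815491252967821 ≈ -7.7532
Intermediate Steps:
J = -11961
Y = 170682191/80040764 (Y = 16179/14164 + 11191/11302 = 170682191/80040764 ≈ 2.1324)
(1/J + (-94 - 57)²)/(Y - 2943) = (1/(-11961) + (-94 - 57)²)/(170682191/80040764 - 2943) = (-1/11961 + (-151)²)/(-235389286261/80040764) = (-1/11961 + 22801)*(-80040764/235389286261) = (272722760/11961)*(-80040764/235389286261) = -21828938070588640/2815491252967821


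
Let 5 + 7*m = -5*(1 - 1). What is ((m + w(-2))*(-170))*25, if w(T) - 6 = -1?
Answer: -127500/7 ≈ -18214.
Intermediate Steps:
m = -5/7 (m = -5/7 + (-5*(1 - 1))/7 = -5/7 + (-5*0)/7 = -5/7 + (1/7)*0 = -5/7 + 0 = -5/7 ≈ -0.71429)
w(T) = 5 (w(T) = 6 - 1 = 5)
((m + w(-2))*(-170))*25 = ((-5/7 + 5)*(-170))*25 = ((30/7)*(-170))*25 = -5100/7*25 = -127500/7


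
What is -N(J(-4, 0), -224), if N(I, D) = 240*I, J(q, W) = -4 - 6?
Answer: 2400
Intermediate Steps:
J(q, W) = -10
-N(J(-4, 0), -224) = -240*(-10) = -1*(-2400) = 2400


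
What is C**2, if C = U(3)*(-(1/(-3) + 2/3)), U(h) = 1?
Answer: 1/9 ≈ 0.11111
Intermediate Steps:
C = -1/3 (C = 1*(-(1/(-3) + 2/3)) = 1*(-(1*(-1/3) + 2*(1/3))) = 1*(-(-1/3 + 2/3)) = 1*(-1*1/3) = 1*(-1/3) = -1/3 ≈ -0.33333)
C**2 = (-1/3)**2 = 1/9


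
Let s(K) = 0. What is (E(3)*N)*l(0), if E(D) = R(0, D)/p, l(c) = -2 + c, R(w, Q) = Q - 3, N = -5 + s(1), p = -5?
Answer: 0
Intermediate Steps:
N = -5 (N = -5 + 0 = -5)
R(w, Q) = -3 + Q
E(D) = ⅗ - D/5 (E(D) = (-3 + D)/(-5) = (-3 + D)*(-⅕) = ⅗ - D/5)
(E(3)*N)*l(0) = ((⅗ - ⅕*3)*(-5))*(-2 + 0) = ((⅗ - ⅗)*(-5))*(-2) = (0*(-5))*(-2) = 0*(-2) = 0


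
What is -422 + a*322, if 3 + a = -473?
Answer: -153694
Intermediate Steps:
a = -476 (a = -3 - 473 = -476)
-422 + a*322 = -422 - 476*322 = -422 - 153272 = -153694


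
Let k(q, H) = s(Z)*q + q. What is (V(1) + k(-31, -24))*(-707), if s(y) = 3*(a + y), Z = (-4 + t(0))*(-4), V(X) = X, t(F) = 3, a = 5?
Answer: 612969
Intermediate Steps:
Z = 4 (Z = (-4 + 3)*(-4) = -1*(-4) = 4)
s(y) = 15 + 3*y (s(y) = 3*(5 + y) = 15 + 3*y)
k(q, H) = 28*q (k(q, H) = (15 + 3*4)*q + q = (15 + 12)*q + q = 27*q + q = 28*q)
(V(1) + k(-31, -24))*(-707) = (1 + 28*(-31))*(-707) = (1 - 868)*(-707) = -867*(-707) = 612969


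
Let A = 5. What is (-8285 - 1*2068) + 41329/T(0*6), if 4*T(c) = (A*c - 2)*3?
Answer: -113717/3 ≈ -37906.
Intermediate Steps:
T(c) = -3/2 + 15*c/4 (T(c) = ((5*c - 2)*3)/4 = ((-2 + 5*c)*3)/4 = (-6 + 15*c)/4 = -3/2 + 15*c/4)
(-8285 - 1*2068) + 41329/T(0*6) = (-8285 - 1*2068) + 41329/(-3/2 + 15*(0*6)/4) = (-8285 - 2068) + 41329/(-3/2 + (15/4)*0) = -10353 + 41329/(-3/2 + 0) = -10353 + 41329/(-3/2) = -10353 + 41329*(-2/3) = -10353 - 82658/3 = -113717/3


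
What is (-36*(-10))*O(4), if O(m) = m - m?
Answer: 0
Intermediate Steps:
O(m) = 0
(-36*(-10))*O(4) = -36*(-10)*0 = 360*0 = 0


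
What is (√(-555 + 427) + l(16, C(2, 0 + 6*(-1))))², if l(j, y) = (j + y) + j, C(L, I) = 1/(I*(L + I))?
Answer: 517633/576 + 1538*I*√2/3 ≈ 898.67 + 725.02*I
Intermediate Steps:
C(L, I) = 1/(I*(I + L))
l(j, y) = y + 2*j
(√(-555 + 427) + l(16, C(2, 0 + 6*(-1))))² = (√(-555 + 427) + (1/((0 + 6*(-1))*((0 + 6*(-1)) + 2)) + 2*16))² = (√(-128) + (1/((0 - 6)*((0 - 6) + 2)) + 32))² = (8*I*√2 + (1/((-6)*(-6 + 2)) + 32))² = (8*I*√2 + (-⅙/(-4) + 32))² = (8*I*√2 + (-⅙*(-¼) + 32))² = (8*I*√2 + (1/24 + 32))² = (8*I*√2 + 769/24)² = (769/24 + 8*I*√2)²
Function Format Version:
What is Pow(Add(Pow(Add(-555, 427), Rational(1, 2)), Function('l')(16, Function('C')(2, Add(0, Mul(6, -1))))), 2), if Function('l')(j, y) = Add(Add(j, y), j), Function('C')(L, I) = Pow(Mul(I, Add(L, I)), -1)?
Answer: Add(Rational(517633, 576), Mul(Rational(1538, 3), I, Pow(2, Rational(1, 2)))) ≈ Add(898.67, Mul(725.02, I))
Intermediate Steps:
Function('C')(L, I) = Mul(Pow(I, -1), Pow(Add(I, L), -1)) (Function('C')(L, I) = Pow(Mul(I, Add(I, L)), -1) = Mul(Pow(I, -1), Pow(Add(I, L), -1)))
Function('l')(j, y) = Add(y, Mul(2, j))
Pow(Add(Pow(Add(-555, 427), Rational(1, 2)), Function('l')(16, Function('C')(2, Add(0, Mul(6, -1))))), 2) = Pow(Add(Pow(Add(-555, 427), Rational(1, 2)), Add(Mul(Pow(Add(0, Mul(6, -1)), -1), Pow(Add(Add(0, Mul(6, -1)), 2), -1)), Mul(2, 16))), 2) = Pow(Add(Pow(-128, Rational(1, 2)), Add(Mul(Pow(Add(0, -6), -1), Pow(Add(Add(0, -6), 2), -1)), 32)), 2) = Pow(Add(Mul(8, I, Pow(2, Rational(1, 2))), Add(Mul(Pow(-6, -1), Pow(Add(-6, 2), -1)), 32)), 2) = Pow(Add(Mul(8, I, Pow(2, Rational(1, 2))), Add(Mul(Rational(-1, 6), Pow(-4, -1)), 32)), 2) = Pow(Add(Mul(8, I, Pow(2, Rational(1, 2))), Add(Mul(Rational(-1, 6), Rational(-1, 4)), 32)), 2) = Pow(Add(Mul(8, I, Pow(2, Rational(1, 2))), Add(Rational(1, 24), 32)), 2) = Pow(Add(Mul(8, I, Pow(2, Rational(1, 2))), Rational(769, 24)), 2) = Pow(Add(Rational(769, 24), Mul(8, I, Pow(2, Rational(1, 2)))), 2)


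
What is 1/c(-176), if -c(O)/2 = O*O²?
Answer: 1/10903552 ≈ 9.1713e-8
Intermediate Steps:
c(O) = -2*O³ (c(O) = -2*O*O² = -2*O³)
1/c(-176) = 1/(-2*(-176)³) = 1/(-2*(-5451776)) = 1/10903552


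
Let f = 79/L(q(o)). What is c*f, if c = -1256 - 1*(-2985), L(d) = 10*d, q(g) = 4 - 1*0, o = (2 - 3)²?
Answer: 136591/40 ≈ 3414.8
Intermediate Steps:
o = 1 (o = (-1)² = 1)
q(g) = 4 (q(g) = 4 + 0 = 4)
c = 1729 (c = -1256 + 2985 = 1729)
f = 79/40 (f = 79/((10*4)) = 79/40 ≈ 1.9750)
c*f = 1729*(79/40) = 136591/40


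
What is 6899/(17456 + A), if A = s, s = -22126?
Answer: -6899/4670 ≈ -1.4773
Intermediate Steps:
A = -22126
6899/(17456 + A) = 6899/(17456 - 22126) = 6899/(-4670) = 6899*(-1/4670) = -6899/4670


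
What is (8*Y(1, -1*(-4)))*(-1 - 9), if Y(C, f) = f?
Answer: -320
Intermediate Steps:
(8*Y(1, -1*(-4)))*(-1 - 9) = (8*(-1*(-4)))*(-1 - 9) = (8*4)*(-10) = 32*(-10) = -320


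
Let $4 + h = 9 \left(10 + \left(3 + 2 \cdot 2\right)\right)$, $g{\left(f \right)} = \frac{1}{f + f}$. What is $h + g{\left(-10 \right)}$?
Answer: $\frac{2979}{20} \approx 148.95$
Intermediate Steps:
$g{\left(f \right)} = \frac{1}{2 f}$
$h = 149$ ($h = -4 + 9 \left(10 + \left(3 + 2 \cdot 2\right)\right) = -4 + 9 \left(10 + \left(3 + 4\right)\right) = -4 + 9 \left(10 + 7\right) = -4 + 9 \cdot 17 = -4 + 153 = 149$)
$h + g{\left(-10 \right)} = 149 + \frac{1}{2 \left(-10\right)} = 149 + \frac{1}{2} \left(- \frac{1}{10}\right) = 149 - \frac{1}{20} = \frac{2979}{20}$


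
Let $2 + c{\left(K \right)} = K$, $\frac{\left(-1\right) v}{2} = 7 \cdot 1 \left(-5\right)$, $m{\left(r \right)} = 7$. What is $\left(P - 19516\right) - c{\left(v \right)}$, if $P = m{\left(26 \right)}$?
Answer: $-19577$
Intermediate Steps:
$P = 7$
$v = 70$ ($v = - 2 \cdot 7 \cdot 1 \left(-5\right) = - 2 \cdot 7 \left(-5\right) = \left(-2\right) \left(-35\right) = 70$)
$c{\left(K \right)} = -2 + K$
$\left(P - 19516\right) - c{\left(v \right)} = \left(7 - 19516\right) - \left(-2 + 70\right) = -19509 - 68 = -19577$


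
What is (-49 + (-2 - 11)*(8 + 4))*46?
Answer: -9430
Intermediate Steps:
(-49 + (-2 - 11)*(8 + 4))*46 = (-49 - 13*12)*46 = (-49 - 156)*46 = -205*46 = -9430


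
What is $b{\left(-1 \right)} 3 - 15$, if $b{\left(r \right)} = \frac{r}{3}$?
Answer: $-16$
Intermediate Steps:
$b{\left(r \right)} = \frac{r}{3}$ ($b{\left(r \right)} = r \frac{1}{3} = \frac{r}{3}$)
$b{\left(-1 \right)} 3 - 15 = \frac{1}{3} \left(-1\right) 3 - 15 = \left(- \frac{1}{3}\right) 3 - 15 = -1 - 15 = -16$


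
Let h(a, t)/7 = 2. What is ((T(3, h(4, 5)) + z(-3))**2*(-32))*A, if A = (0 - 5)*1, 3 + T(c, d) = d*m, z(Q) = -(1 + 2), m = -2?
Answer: 184960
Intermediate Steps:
h(a, t) = 14 (h(a, t) = 7*2 = 14)
z(Q) = -3 (z(Q) = -1*3 = -3)
T(c, d) = -3 - 2*d (T(c, d) = -3 + d*(-2) = -3 - 2*d)
A = -5 (A = -5*1 = -5)
((T(3, h(4, 5)) + z(-3))**2*(-32))*A = (((-3 - 2*14) - 3)**2*(-32))*(-5) = (((-3 - 28) - 3)**2*(-32))*(-5) = ((-31 - 3)**2*(-32))*(-5) = ((-34)**2*(-32))*(-5) = (1156*(-32))*(-5) = -36992*(-5) = 184960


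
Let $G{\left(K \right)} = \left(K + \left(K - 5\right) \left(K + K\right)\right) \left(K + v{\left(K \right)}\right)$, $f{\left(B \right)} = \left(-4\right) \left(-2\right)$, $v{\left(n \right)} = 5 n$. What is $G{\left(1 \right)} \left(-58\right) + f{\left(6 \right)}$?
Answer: $2444$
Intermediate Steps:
$f{\left(B \right)} = 8$
$G{\left(K \right)} = 6 K \left(K + 2 K \left(-5 + K\right)\right)$ ($G{\left(K \right)} = \left(K + \left(K - 5\right) \left(K + K\right)\right) \left(K + 5 K\right) = \left(K + \left(-5 + K\right) 2 K\right) 6 K = \left(K + 2 K \left(-5 + K\right)\right) 6 K = 6 K \left(K + 2 K \left(-5 + K\right)\right)$)
$G{\left(1 \right)} \left(-58\right) + f{\left(6 \right)} = 1^{2} \left(-54 + 12 \cdot 1\right) \left(-58\right) + 8 = 1 \left(-54 + 12\right) \left(-58\right) + 8 = 1 \left(-42\right) \left(-58\right) + 8 = \left(-42\right) \left(-58\right) + 8 = 2436 + 8 = 2444$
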